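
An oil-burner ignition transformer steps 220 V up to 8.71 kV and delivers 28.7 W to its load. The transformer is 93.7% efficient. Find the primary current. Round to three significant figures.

I_p ≈ 0.139 A

P_in = P_out/η = 28.7/0.937 = 30.630 W.
I_p = P_in/V_p = 30.630/220 = 0.139 A.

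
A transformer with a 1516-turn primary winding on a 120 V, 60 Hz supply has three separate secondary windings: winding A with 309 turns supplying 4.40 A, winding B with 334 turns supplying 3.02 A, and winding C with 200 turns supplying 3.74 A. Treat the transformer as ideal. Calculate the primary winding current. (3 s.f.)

V_A = 120 × 309/1516 = 24.459 V; V_B = 120 × 334/1516 = 26.438 V; V_C = 120 × 200/1516 = 15.831 V.
P_out = V_A I_A + V_B I_B + V_C I_C = 24.459×4.40 + 26.438×3.02 + 15.831×3.74 = 107.62 + 79.843 + 59.208 = 246.67 W.
Ideal ⇒ P_in = P_out, so I_p = P_out/V_p = 246.67/120 = 2.06 A.

I_p ≈ 2.06 A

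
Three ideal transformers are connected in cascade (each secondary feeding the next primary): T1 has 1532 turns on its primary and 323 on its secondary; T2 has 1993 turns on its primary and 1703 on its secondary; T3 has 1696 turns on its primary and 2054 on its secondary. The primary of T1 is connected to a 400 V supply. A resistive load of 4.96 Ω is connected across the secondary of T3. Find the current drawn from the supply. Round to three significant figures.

After T1: V = 400.00 × 323/1532 = 84.334 V.
After T2: V = 84.334 × 1703/1993 = 72.063 V.
After T3: V = 72.063 × 2054/1696 = 87.274 V.
I_load = 87.274/4.96 = 17.596 A, so P_out = 87.274 × 17.596 = 1535.6 W.
All ideal ⇒ P_in = P_out, so I_supply = 1535.6/400 = 3.84 A.

I_supply ≈ 3.84 A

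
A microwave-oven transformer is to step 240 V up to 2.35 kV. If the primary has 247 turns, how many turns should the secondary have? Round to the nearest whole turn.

N_s/N_p = V_s/V_p, so N_s = 247 × 2350/240 = 2418.5 ≈ 2419 turns.

N_s = 2419 turns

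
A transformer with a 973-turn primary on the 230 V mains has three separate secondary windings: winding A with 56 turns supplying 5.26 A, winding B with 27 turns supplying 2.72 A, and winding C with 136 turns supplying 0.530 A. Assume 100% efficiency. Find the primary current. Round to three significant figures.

V_A = 230 × 56/973 = 13.237 V; V_B = 230 × 27/973 = 6.3823 V; V_C = 230 × 136/973 = 32.148 V.
P_out = V_A I_A + V_B I_B + V_C I_C = 13.237×5.26 + 6.3823×2.72 + 32.148×0.530 = 69.629 + 17.360 + 17.038 = 104.03 W.
Ideal ⇒ P_in = P_out, so I_p = P_out/V_p = 104.03/230 = 0.452 A.

I_p ≈ 0.452 A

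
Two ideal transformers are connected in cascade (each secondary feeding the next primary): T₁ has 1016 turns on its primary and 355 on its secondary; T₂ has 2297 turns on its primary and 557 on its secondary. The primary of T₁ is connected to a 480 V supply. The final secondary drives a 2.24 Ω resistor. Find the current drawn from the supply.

Secondary of T₁: V = 480.00 × 355/1016 = 167.72 V.
Secondary of T₂: V = 167.72 × 557/2297 = 40.670 V.
I_load = 40.670/2.24 = 18.156 A, so P_out = 40.670 × 18.156 = 738.40 W.
All ideal ⇒ P_in = P_out, so I_supply = 738.40/480 = 1.54 A.

I_supply ≈ 1.54 A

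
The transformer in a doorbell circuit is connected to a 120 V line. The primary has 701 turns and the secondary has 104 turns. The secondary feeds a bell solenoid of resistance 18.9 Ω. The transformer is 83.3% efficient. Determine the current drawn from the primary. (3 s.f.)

V_s = 120 × 104/701 = 17.803 V.
I_s = V_s/R = 17.803/18.9 = 0.94196 A.
P_out = V_s I_s = 17.803 × 0.94196 = 16.770 W.
P_in = P_out/η = 16.770/0.833 = 20.132 W.
I_p = P_in/V_p = 20.132/120 = 0.168 A.

I_p ≈ 0.168 A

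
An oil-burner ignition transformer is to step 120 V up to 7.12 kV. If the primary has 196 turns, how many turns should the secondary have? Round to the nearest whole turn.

N_s/N_p = V_s/V_p, so N_s = 196 × 7120/120 = 11629.3 ≈ 11629 turns.

N_s = 11629 turns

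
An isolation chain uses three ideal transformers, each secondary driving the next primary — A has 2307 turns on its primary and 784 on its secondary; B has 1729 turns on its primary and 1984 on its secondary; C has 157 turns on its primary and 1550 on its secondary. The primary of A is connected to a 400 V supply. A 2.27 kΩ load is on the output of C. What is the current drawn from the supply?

Secondary of A: V = 400.00 × 784/2307 = 135.93 V.
Secondary of B: V = 135.93 × 1984/1729 = 155.98 V.
Secondary of C: V = 155.98 × 1550/157 = 1540.0 V.
I_load = 1540.0/2270 = 0.67839 A, so P_out = 1540.0 × 0.67839 = 1044.7 W.
All ideal ⇒ P_in = P_out, so I_supply = 1044.7/400 = 2.61 A.

I_supply ≈ 2.61 A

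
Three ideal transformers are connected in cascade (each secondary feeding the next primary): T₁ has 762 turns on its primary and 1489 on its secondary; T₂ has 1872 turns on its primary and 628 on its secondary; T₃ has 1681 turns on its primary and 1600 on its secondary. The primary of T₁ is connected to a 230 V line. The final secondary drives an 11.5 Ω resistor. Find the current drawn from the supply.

I_supply ≈ 7.79 A

Secondary of T₁: V = 230.00 × 1489/762 = 449.44 V.
Secondary of T₂: V = 449.44 × 628/1872 = 150.77 V.
Secondary of T₃: V = 150.77 × 1600/1681 = 143.51 V.
I_load = 143.51/11.5 = 12.479 A, so P_out = 143.51 × 12.479 = 1790.8 W.
All ideal ⇒ P_in = P_out, so I_supply = 1790.8/230 = 7.79 A.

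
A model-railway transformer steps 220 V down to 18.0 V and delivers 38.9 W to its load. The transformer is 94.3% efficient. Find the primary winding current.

I_p ≈ 0.188 A

P_in = P_out/η = 38.9/0.943 = 41.251 W.
I_p = P_in/V_p = 41.251/220 = 0.188 A.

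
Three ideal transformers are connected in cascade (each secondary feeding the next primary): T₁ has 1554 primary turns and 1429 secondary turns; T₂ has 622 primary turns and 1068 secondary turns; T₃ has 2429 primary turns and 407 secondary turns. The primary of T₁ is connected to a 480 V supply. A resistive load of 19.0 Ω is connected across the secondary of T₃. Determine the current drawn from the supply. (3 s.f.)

After T₁: V = 480.00 × 1429/1554 = 441.39 V.
After T₂: V = 441.39 × 1068/622 = 757.89 V.
After T₃: V = 757.89 × 407/2429 = 126.99 V.
I_load = 126.99/19.0 = 6.6837 A, so P_out = 126.99 × 6.6837 = 848.76 W.
All ideal ⇒ P_in = P_out, so I_supply = 848.76/480 = 1.77 A.

I_supply ≈ 1.77 A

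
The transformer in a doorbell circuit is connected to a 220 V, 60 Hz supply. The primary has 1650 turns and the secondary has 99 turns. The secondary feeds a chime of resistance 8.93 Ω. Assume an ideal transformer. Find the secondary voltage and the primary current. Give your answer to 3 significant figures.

V_s = V_p × N_s/N_p = 220 × 99/1650 = 13.200 V.
I_s = V_s/R = 13.200/8.93 = 1.4782 A.
I_p = I_s × N_s/N_p = 1.4782 × 99/1650 = 0.0887 A.

V_s ≈ 13.2 V, I_p ≈ 0.0887 A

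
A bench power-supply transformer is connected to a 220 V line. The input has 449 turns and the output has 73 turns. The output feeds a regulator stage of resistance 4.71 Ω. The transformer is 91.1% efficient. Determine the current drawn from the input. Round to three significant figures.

V_out = 220 × 73/449 = 35.768 V.
I_out = V_out/R = 35.768/4.71 = 7.5941 A.
P_out = V_out I_out = 35.768 × 7.5941 = 271.63 W.
P_in = P_out/η = 271.63/0.911 = 298.17 W.
I_in = P_in/V_in = 298.17/220 = 1.36 A.

I_in ≈ 1.36 A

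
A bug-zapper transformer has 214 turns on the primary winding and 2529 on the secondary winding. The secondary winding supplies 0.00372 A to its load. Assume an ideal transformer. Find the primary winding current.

I_p ≈ 0.0440 A

For an ideal transformer I_p/I_s = N_s/N_p, so I_p = 0.00372 × 2529/214 = 0.0440 A.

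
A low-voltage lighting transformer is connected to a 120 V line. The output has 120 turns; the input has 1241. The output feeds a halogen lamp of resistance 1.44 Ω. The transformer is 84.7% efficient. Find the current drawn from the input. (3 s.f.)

V_out = 120 × 120/1241 = 11.604 V.
I_out = V_out/R = 11.604/1.44 = 8.0580 A.
P_out = V_out I_out = 11.604 × 8.0580 = 93.502 W.
P_in = P_out/η = 93.502/0.847 = 110.39 W.
I_in = P_in/V_in = 110.39/120 = 0.920 A.

I_in ≈ 0.920 A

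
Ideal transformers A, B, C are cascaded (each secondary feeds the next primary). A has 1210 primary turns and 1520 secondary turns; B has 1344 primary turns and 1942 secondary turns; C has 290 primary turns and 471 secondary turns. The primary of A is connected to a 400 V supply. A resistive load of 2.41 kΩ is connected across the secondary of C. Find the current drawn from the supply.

I_supply ≈ 1.44 A

Secondary of A: V = 400.00 × 1520/1210 = 502.48 V.
Secondary of B: V = 502.48 × 1942/1344 = 726.05 V.
Secondary of C: V = 726.05 × 471/290 = 1179.2 V.
I_load = 1179.2/2410 = 0.48930 A, so P_out = 1179.2 × 0.48930 = 576.99 W.
All ideal ⇒ P_in = P_out, so I_supply = 576.99/400 = 1.44 A.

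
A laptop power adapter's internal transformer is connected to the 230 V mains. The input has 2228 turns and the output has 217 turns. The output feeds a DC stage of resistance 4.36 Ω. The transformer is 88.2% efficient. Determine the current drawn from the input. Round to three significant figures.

I_in ≈ 0.567 A

V_out = 230 × 217/2228 = 22.401 V.
I_out = V_out/R = 22.401/4.36 = 5.1379 A.
P_out = V_out I_out = 22.401 × 5.1379 = 115.10 W.
P_in = P_out/η = 115.10/0.882 = 130.49 W.
I_in = P_in/V_in = 130.49/230 = 0.567 A.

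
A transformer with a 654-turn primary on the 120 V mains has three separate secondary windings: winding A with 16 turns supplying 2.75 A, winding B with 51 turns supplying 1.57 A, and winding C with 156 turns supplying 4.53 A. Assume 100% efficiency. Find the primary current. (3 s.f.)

I_p ≈ 1.27 A

V_A = 120 × 16/654 = 2.9358 V; V_B = 120 × 51/654 = 9.3578 V; V_C = 120 × 156/654 = 28.624 V.
P_out = V_A I_A + V_B I_B + V_C I_C = 2.9358×2.75 + 9.3578×1.57 + 28.624×4.53 = 8.0734 + 14.692 + 129.67 = 152.43 W.
Ideal ⇒ P_in = P_out, so I_p = P_out/V_p = 152.43/120 = 1.27 A.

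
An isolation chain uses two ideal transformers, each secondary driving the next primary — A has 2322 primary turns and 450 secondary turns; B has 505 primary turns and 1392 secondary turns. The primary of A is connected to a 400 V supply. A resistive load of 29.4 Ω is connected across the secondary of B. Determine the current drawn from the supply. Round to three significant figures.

After A: V = 400.00 × 450/2322 = 77.519 V.
After B: V = 77.519 × 1392/505 = 213.68 V.
I_load = 213.68/29.4 = 7.2679 A, so P_out = 213.68 × 7.2679 = 1553.0 W.
All ideal ⇒ P_in = P_out, so I_supply = 1553.0/400 = 3.88 A.

I_supply ≈ 3.88 A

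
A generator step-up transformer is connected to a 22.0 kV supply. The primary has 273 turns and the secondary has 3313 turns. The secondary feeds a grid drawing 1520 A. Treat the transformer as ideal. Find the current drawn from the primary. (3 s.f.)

For an ideal transformer I_p N_p = I_s N_s, so I_p = 1520 × 3313/273 = 18400 A.

I_p ≈ 18400 A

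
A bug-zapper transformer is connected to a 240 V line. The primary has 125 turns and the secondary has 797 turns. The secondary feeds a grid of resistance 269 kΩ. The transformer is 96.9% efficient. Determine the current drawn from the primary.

I_p ≈ 0.0374 A

V_s = 240 × 797/125 = 1530.2 V.
I_s = V_s/R = 1530.2/269000 = 0.0056886 A.
P_out = V_s I_s = 1530.2 × 0.0056886 = 8.7050 W.
P_in = P_out/η = 8.7050/0.969 = 8.9834 W.
I_p = P_in/V_p = 8.9834/240 = 0.0374 A.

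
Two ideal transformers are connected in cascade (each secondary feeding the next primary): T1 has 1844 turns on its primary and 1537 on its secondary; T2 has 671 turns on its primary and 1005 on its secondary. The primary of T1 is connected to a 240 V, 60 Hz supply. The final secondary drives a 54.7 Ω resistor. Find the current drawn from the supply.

I_supply ≈ 6.84 A

After T1: V = 240.00 × 1537/1844 = 200.04 V.
After T2: V = 200.04 × 1005/671 = 299.62 V.
I_load = 299.62/54.7 = 5.4775 A, so P_out = 299.62 × 5.4775 = 1641.1 W.
All ideal ⇒ P_in = P_out, so I_supply = 1641.1/240 = 6.84 A.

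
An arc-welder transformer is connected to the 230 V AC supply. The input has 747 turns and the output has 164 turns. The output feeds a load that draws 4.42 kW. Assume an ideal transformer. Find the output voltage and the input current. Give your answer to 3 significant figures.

V_out = V_in × N_out/N_in = 230 × 164/747 = 50.495 V.
I_out = P/V_out = 4420/50.495 = 87.533 A.
I_in = I_out × N_out/N_in = 87.533 × 164/747 = 19.2 A.

V_out ≈ 50.5 V, I_in ≈ 19.2 A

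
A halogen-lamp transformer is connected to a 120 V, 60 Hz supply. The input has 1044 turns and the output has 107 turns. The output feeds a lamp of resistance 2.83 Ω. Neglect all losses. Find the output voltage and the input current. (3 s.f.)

V_out ≈ 12.3 V, I_in ≈ 0.445 A

V_out = V_in × N_out/N_in = 120 × 107/1044 = 12.299 V.
I_out = V_out/R = 12.299/2.83 = 4.3459 A.
I_in = I_out × N_out/N_in = 4.3459 × 107/1044 = 0.445 A.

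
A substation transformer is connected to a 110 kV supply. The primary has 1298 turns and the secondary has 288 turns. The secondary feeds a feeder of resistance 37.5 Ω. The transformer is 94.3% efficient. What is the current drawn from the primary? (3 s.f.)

I_p ≈ 153 A

V_s = 110000 × 288/1298 = 24407 V.
I_s = V_s/R = 24407/37.5 = 650.85 A.
P_out = V_s I_s = 24407 × 650.85 = 1.5885×10^7 W.
P_in = P_out/η = 1.5885×10^7/0.943 = 1.6845×10^7 W.
I_p = P_in/V_p = 1.6845×10^7/110000 = 153 A.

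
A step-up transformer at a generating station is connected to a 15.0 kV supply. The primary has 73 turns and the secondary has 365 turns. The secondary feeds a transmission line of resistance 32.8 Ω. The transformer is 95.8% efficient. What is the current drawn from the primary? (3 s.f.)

V_s = 15000 × 365/73 = 75000 V.
I_s = V_s/R = 75000/32.8 = 2286.6 A.
P_out = V_s I_s = 75000 × 2286.6 = 1.7149×10^8 W.
P_in = P_out/η = 1.7149×10^8/0.958 = 1.7901×10^8 W.
I_p = P_in/V_p = 1.7901×10^8/15000 = 11900 A.

I_p ≈ 11900 A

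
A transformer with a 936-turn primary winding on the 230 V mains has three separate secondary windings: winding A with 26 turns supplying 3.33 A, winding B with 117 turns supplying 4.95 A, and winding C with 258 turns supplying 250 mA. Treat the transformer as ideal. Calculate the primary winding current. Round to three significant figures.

V_A = 230 × 26/936 = 6.3889 V; V_B = 230 × 117/936 = 28.750 V; V_C = 230 × 258/936 = 63.397 V.
P_out = V_A I_A + V_B I_B + V_C I_C = 6.3889×3.33 + 28.750×4.95 + 63.397×0.250 = 21.275 + 142.31 + 15.849 = 179.44 W.
Ideal ⇒ P_in = P_out, so I_p = P_out/V_p = 179.44/230 = 0.780 A.

I_p ≈ 0.780 A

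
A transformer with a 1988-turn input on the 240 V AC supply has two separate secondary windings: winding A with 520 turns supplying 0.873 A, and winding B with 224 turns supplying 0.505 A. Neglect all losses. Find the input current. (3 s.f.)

I_in ≈ 0.285 A

V_A = 240 × 520/1988 = 62.777 V; V_B = 240 × 224/1988 = 27.042 V.
P_out = V_A I_A + V_B I_B = 62.777×0.873 + 27.042×0.505 = 54.804 + 13.656 = 68.460 W.
Ideal ⇒ P_in = P_out, so I_in = P_out/V_in = 68.460/240 = 0.285 A.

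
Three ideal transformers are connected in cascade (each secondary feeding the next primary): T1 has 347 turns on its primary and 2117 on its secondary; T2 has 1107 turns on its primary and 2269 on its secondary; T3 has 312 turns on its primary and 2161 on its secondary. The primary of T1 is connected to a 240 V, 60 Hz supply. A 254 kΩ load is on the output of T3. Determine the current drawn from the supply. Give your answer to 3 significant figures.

Secondary of T1: V = 240.00 × 2117/347 = 1464.2 V.
Secondary of T2: V = 1464.2 × 2269/1107 = 3001.2 V.
Secondary of T3: V = 3001.2 × 2161/312 = 20787 V.
I_load = 20787/254000 = 0.081838 A, so P_out = 20787 × 0.081838 = 1701.2 W.
All ideal ⇒ P_in = P_out, so I_supply = 1701.2/240 = 7.09 A.

I_supply ≈ 7.09 A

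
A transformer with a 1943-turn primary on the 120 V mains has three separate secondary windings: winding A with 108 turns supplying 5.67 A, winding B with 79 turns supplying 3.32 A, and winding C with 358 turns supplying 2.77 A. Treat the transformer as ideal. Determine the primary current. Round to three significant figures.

V_A = 120 × 108/1943 = 6.6701 V; V_B = 120 × 79/1943 = 4.8791 V; V_C = 120 × 358/1943 = 22.110 V.
P_out = V_A I_A + V_B I_B + V_C I_C = 6.6701×5.67 + 4.8791×3.32 + 22.110×2.77 = 37.819 + 16.198 + 61.245 = 115.26 W.
Ideal ⇒ P_in = P_out, so I_p = P_out/V_p = 115.26/120 = 0.961 A.

I_p ≈ 0.961 A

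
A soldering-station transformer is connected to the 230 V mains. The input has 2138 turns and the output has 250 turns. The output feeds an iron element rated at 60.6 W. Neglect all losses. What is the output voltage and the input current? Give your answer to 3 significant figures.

V_out = V_in × N_out/N_in = 230 × 250/2138 = 26.894 V.
I_out = P/V_out = 60.6/26.894 = 2.2533 A.
I_in = I_out × N_out/N_in = 2.2533 × 250/2138 = 0.263 A.

V_out ≈ 26.9 V, I_in ≈ 0.263 A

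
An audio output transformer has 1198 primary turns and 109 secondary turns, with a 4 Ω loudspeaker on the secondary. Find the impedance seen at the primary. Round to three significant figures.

Z_p = (N_p/N_s)² × Z_s = (1198/109)² × 4 = 483 Ω.

Z_p ≈ 483 Ω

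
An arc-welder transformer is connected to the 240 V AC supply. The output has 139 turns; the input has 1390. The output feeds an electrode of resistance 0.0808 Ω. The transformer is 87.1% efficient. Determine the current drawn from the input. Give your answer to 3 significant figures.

V_out = 240 × 139/1390 = 24.000 V.
I_out = V_out/R = 24.000/0.0808 = 297.03 A.
P_out = V_out I_out = 24.000 × 297.03 = 7128.7 W.
P_in = P_out/η = 7128.7/0.871 = 8184.5 W.
I_in = P_in/V_in = 8184.5/240 = 34.1 A.

I_in ≈ 34.1 A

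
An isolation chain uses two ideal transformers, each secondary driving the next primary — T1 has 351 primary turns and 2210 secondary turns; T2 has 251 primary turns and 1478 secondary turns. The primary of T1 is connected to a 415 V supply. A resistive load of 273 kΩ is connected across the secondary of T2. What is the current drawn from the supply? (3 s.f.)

I_supply ≈ 2.09 A

After T1: V = 415.00 × 2210/351 = 2613.0 V.
After T2: V = 2613.0 × 1478/251 = 15386 V.
I_load = 15386/273000 = 0.056360 A, so P_out = 15386 × 0.056360 = 867.17 W.
All ideal ⇒ P_in = P_out, so I_supply = 867.17/415 = 2.09 A.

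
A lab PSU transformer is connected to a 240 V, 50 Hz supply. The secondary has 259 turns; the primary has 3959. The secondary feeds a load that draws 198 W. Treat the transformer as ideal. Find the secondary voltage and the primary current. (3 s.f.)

V_s = V_p × N_s/N_p = 240 × 259/3959 = 15.701 V.
I_s = P/V_s = 198/15.701 = 12.611 A.
I_p = I_s × N_s/N_p = 12.611 × 259/3959 = 0.825 A.

V_s ≈ 15.7 V, I_p ≈ 0.825 A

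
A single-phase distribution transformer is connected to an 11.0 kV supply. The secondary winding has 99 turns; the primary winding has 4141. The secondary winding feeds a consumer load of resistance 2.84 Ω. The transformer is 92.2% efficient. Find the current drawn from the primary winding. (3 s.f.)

V_s = 11000 × 99/4141 = 262.98 V.
I_s = V_s/R = 262.98/2.84 = 92.599 A.
P_out = V_s I_s = 262.98 × 92.599 = 24352 W.
P_in = P_out/η = 24352/0.922 = 26412 W.
I_p = P_in/V_p = 26412/11000 = 2.40 A.

I_p ≈ 2.40 A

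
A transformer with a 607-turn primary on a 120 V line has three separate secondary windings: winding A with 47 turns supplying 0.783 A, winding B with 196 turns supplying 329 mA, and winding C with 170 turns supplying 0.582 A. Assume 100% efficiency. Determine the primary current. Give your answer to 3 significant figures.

I_p ≈ 0.330 A

V_A = 120 × 47/607 = 9.2916 V; V_B = 120 × 196/607 = 38.748 V; V_C = 120 × 170/607 = 33.608 V.
P_out = V_A I_A + V_B I_B + V_C I_C = 9.2916×0.783 + 38.748×0.329 + 33.608×0.582 = 7.2753 + 12.748 + 19.560 = 39.583 W.
Ideal ⇒ P_in = P_out, so I_p = P_out/V_p = 39.583/120 = 0.330 A.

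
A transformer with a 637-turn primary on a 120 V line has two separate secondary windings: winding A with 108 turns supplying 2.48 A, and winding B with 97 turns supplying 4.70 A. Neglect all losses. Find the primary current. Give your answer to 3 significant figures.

V_A = 120 × 108/637 = 20.345 V; V_B = 120 × 97/637 = 18.273 V.
P_out = V_A I_A + V_B I_B = 20.345×2.48 + 18.273×4.70 = 50.457 + 85.884 = 136.34 W.
Ideal ⇒ P_in = P_out, so I_p = P_out/V_p = 136.34/120 = 1.14 A.

I_p ≈ 1.14 A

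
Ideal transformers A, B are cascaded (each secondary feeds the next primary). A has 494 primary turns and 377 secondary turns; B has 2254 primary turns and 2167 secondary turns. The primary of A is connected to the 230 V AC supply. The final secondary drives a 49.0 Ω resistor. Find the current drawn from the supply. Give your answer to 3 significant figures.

I_supply ≈ 2.53 A

After A: V = 230.00 × 377/494 = 175.53 V.
After B: V = 175.53 × 2167/2254 = 168.75 V.
I_load = 168.75/49.0 = 3.4439 A, so P_out = 168.75 × 3.4439 = 581.16 W.
All ideal ⇒ P_in = P_out, so I_supply = 581.16/230 = 2.53 A.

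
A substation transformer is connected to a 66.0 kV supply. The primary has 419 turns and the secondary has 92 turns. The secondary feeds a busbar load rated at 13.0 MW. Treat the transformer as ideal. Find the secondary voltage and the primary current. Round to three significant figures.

V_s ≈ 14500 V, I_p ≈ 197 A

V_s = V_p × N_s/N_p = 66000 × 92/419 = 14492 V.
I_s = P/V_s = 1.30×10^7/14492 = 897.07 A.
I_p = I_s × N_s/N_p = 897.07 × 92/419 = 197 A.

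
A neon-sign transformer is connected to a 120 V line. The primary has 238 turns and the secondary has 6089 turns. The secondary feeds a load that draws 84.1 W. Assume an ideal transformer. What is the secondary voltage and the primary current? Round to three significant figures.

V_s ≈ 3070 V, I_p ≈ 0.701 A

V_s = V_p × N_s/N_p = 120 × 6089/238 = 3070.1 V.
I_s = P/V_s = 84.1/3070.1 = 0.027393 A.
I_p = I_s × N_s/N_p = 0.027393 × 6089/238 = 0.701 A.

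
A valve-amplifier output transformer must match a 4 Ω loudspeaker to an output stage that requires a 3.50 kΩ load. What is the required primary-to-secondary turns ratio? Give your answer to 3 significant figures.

N_p/N_s ≈ 29.6

Z_p/Z_s = (N_p/N_s)², so N_p/N_s = √(3500/4) = √875 = 29.6.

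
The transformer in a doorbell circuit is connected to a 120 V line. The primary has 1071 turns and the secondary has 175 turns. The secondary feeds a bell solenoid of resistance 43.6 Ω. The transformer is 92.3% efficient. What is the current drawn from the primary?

I_p ≈ 0.0796 A

V_s = 120 × 175/1071 = 19.608 V.
I_s = V_s/R = 19.608/43.6 = 0.44972 A.
P_out = V_s I_s = 19.608 × 0.44972 = 8.8181 W.
P_in = P_out/η = 8.8181/0.923 = 9.5537 W.
I_p = P_in/V_p = 9.5537/120 = 0.0796 A.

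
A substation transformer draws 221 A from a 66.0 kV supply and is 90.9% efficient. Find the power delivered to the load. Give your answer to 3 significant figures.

P_in = V_p I_p = 66000 × 221 = 1.4586×10^7 W.
P_out = η P_in = 0.909 × 1.4586×10^7 = 1.33×10^7 W.

P_out ≈ 1.33×10^7 W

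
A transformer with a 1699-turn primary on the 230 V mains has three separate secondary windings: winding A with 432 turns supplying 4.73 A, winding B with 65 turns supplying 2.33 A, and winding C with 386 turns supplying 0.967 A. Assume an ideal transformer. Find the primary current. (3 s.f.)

V_A = 230 × 432/1699 = 58.481 V; V_B = 230 × 65/1699 = 8.7993 V; V_C = 230 × 386/1699 = 52.254 V.
P_out = V_A I_A + V_B I_B + V_C I_C = 58.481×4.73 + 8.7993×2.33 + 52.254×0.967 = 276.62 + 20.502 + 50.530 = 347.65 W.
Ideal ⇒ P_in = P_out, so I_p = P_out/V_p = 347.65/230 = 1.51 A.

I_p ≈ 1.51 A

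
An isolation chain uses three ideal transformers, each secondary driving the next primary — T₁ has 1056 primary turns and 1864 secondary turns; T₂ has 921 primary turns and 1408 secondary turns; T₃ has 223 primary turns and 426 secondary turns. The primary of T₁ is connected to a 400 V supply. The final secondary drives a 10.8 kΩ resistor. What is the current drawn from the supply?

After T₁: V = 400.00 × 1864/1056 = 706.06 V.
After T₂: V = 706.06 × 1408/921 = 1079.4 V.
After T₃: V = 1079.4 × 426/223 = 2062.0 V.
I_load = 2062.0/10800 = 0.19093 A, so P_out = 2062.0 × 0.19093 = 393.69 W.
All ideal ⇒ P_in = P_out, so I_supply = 393.69/400 = 0.984 A.

I_supply ≈ 0.984 A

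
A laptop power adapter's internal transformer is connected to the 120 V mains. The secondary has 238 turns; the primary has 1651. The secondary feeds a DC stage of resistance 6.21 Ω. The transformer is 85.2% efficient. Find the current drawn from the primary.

V_s = 120 × 238/1651 = 17.299 V.
I_s = V_s/R = 17.299/6.21 = 2.7856 A.
P_out = V_s I_s = 17.299 × 2.7856 = 48.187 W.
P_in = P_out/η = 48.187/0.852 = 56.558 W.
I_p = P_in/V_p = 56.558/120 = 0.471 A.

I_p ≈ 0.471 A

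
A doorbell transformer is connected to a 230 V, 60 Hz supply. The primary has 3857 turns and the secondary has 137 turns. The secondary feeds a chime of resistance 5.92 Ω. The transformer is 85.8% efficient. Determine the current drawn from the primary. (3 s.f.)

I_p ≈ 0.0571 A

V_s = 230 × 137/3857 = 8.1696 V.
I_s = V_s/R = 8.1696/5.92 = 1.3800 A.
P_out = V_s I_s = 8.1696 × 1.3800 = 11.274 W.
P_in = P_out/η = 11.274/0.858 = 13.140 W.
I_p = P_in/V_p = 13.140/230 = 0.0571 A.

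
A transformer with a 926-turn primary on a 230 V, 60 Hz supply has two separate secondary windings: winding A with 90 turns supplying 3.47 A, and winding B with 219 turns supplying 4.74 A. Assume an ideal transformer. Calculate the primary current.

I_p ≈ 1.46 A

V_A = 230 × 90/926 = 22.354 V; V_B = 230 × 219/926 = 54.395 V.
P_out = V_A I_A + V_B I_B = 22.354×3.47 + 54.395×4.74 = 77.569 + 257.83 = 335.40 W.
Ideal ⇒ P_in = P_out, so I_p = P_out/V_p = 335.40/230 = 1.46 A.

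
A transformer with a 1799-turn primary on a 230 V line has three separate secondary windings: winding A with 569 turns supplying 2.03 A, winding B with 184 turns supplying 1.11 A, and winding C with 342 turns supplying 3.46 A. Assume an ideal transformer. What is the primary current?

I_p ≈ 1.41 A

V_A = 230 × 569/1799 = 72.746 V; V_B = 230 × 184/1799 = 23.524 V; V_C = 230 × 342/1799 = 43.724 V.
P_out = V_A I_A + V_B I_B + V_C I_C = 72.746×2.03 + 23.524×1.11 + 43.724×3.46 = 147.67 + 26.112 + 151.29 = 325.07 W.
Ideal ⇒ P_in = P_out, so I_p = P_out/V_p = 325.07/230 = 1.41 A.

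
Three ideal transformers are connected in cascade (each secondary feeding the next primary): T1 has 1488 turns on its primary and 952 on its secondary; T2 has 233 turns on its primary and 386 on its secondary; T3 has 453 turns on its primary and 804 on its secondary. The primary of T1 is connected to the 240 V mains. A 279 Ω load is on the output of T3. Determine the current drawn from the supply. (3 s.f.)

Secondary of T1: V = 240.00 × 952/1488 = 153.55 V.
Secondary of T2: V = 153.55 × 386/233 = 254.38 V.
Secondary of T3: V = 254.38 × 804/453 = 451.48 V.
I_load = 451.48/279 = 1.6182 A, so P_out = 451.48 × 1.6182 = 730.57 W.
All ideal ⇒ P_in = P_out, so I_supply = 730.57/240 = 3.04 A.

I_supply ≈ 3.04 A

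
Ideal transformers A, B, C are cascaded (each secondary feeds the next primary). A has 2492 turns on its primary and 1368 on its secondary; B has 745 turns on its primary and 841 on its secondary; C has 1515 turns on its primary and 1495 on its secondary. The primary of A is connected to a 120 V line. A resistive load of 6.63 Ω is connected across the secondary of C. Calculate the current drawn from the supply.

Secondary of A: V = 120.00 × 1368/2492 = 65.875 V.
Secondary of B: V = 65.875 × 841/745 = 74.363 V.
Secondary of C: V = 74.363 × 1495/1515 = 73.382 V.
I_load = 73.382/6.63 = 11.068 A, so P_out = 73.382 × 11.068 = 812.20 W.
All ideal ⇒ P_in = P_out, so I_supply = 812.20/120 = 6.77 A.

I_supply ≈ 6.77 A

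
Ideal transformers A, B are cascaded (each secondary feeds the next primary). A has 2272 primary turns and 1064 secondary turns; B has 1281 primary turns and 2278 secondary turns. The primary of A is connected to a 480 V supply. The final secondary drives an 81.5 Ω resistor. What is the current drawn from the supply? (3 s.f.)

I_supply ≈ 4.08 A

Secondary of A: V = 480.00 × 1064/2272 = 224.79 V.
Secondary of B: V = 224.79 × 2278/1281 = 399.74 V.
I_load = 399.74/81.5 = 4.9048 A, so P_out = 399.74 × 4.9048 = 1960.7 W.
All ideal ⇒ P_in = P_out, so I_supply = 1960.7/480 = 4.08 A.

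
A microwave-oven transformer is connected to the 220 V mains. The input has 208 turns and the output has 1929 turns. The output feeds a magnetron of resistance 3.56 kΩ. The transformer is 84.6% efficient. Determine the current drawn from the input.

I_in ≈ 6.28 A

V_out = 220 × 1929/208 = 2040.3 V.
I_out = V_out/R = 2040.3/3560 = 0.57311 A.
P_out = V_out I_out = 2040.3 × 0.57311 = 1169.3 W.
P_in = P_out/η = 1169.3/0.846 = 1382.2 W.
I_in = P_in/V_in = 1382.2/220 = 6.28 A.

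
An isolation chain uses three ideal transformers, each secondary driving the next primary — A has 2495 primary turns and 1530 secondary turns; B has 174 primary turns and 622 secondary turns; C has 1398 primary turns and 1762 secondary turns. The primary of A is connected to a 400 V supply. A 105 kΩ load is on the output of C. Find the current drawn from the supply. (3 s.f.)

I_supply ≈ 0.0291 A

Secondary of A: V = 400.00 × 1530/2495 = 245.29 V.
Secondary of B: V = 245.29 × 622/174 = 876.84 V.
Secondary of C: V = 876.84 × 1762/1398 = 1105.1 V.
I_load = 1105.1/105000 = 0.010525 A, so P_out = 1105.1 × 0.010525 = 11.632 W.
All ideal ⇒ P_in = P_out, so I_supply = 11.632/400 = 0.0291 A.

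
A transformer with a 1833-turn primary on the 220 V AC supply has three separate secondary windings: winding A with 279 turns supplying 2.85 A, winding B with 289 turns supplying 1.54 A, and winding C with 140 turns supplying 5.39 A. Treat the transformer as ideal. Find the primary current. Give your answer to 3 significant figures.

V_A = 220 × 279/1833 = 33.486 V; V_B = 220 × 289/1833 = 34.686 V; V_C = 220 × 140/1833 = 16.803 V.
P_out = V_A I_A + V_B I_B + V_C I_C = 33.486×2.85 + 34.686×1.54 + 16.803×5.39 = 95.435 + 53.417 + 90.568 = 239.42 W.
Ideal ⇒ P_in = P_out, so I_p = P_out/V_p = 239.42/220 = 1.09 A.

I_p ≈ 1.09 A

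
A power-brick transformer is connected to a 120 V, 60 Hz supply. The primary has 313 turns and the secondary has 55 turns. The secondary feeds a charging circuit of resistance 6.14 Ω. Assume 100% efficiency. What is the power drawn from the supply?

V_s = V_p × N_s/N_p = 120 × 55/313 = 21.086 V.
I_s = V_s/R = 21.086/6.14 = 3.4342 A.
I_p = I_s × N_s/N_p = 3.4342 × 55/313 = 0.60346 A.
P = V_p I_p = 120 × 0.60346 = 72.4 W.

P ≈ 72.4 W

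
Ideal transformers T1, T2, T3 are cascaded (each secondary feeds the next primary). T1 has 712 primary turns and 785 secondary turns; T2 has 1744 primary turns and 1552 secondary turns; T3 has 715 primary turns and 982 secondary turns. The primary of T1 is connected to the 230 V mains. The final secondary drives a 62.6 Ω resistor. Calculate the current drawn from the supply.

Secondary of T1: V = 230.00 × 785/712 = 253.58 V.
Secondary of T2: V = 253.58 × 1552/1744 = 225.66 V.
Secondary of T3: V = 225.66 × 982/715 = 309.93 V.
I_load = 309.93/62.6 = 4.9510 A, so P_out = 309.93 × 4.9510 = 1534.5 W.
All ideal ⇒ P_in = P_out, so I_supply = 1534.5/230 = 6.67 A.

I_supply ≈ 6.67 A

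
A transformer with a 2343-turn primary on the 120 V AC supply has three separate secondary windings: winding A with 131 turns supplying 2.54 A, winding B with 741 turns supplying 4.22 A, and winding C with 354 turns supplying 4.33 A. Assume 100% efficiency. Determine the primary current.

V_A = 120 × 131/2343 = 6.7093 V; V_B = 120 × 741/2343 = 37.951 V; V_C = 120 × 354/2343 = 18.131 V.
P_out = V_A I_A + V_B I_B + V_C I_C = 6.7093×2.54 + 37.951×4.22 + 18.131×4.33 = 17.042 + 160.15 + 78.506 = 255.70 W.
Ideal ⇒ P_in = P_out, so I_p = P_out/V_p = 255.70/120 = 2.13 A.

I_p ≈ 2.13 A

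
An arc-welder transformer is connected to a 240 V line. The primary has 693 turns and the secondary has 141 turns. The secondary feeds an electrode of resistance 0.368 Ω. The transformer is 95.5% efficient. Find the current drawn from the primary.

I_p ≈ 28.3 A

V_s = 240 × 141/693 = 48.831 V.
I_s = V_s/R = 48.831/0.368 = 132.69 A.
P_out = V_s I_s = 48.831 × 132.69 = 6479.6 W.
P_in = P_out/η = 6479.6/0.955 = 6784.9 W.
I_p = P_in/V_p = 6784.9/240 = 28.3 A.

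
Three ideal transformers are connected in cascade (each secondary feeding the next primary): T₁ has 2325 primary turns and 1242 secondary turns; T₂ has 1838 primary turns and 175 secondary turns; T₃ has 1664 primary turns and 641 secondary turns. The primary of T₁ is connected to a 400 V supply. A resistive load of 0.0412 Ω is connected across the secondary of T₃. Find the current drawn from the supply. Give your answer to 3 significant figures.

I_supply ≈ 3.73 A

Secondary of T₁: V = 400.00 × 1242/2325 = 213.68 V.
Secondary of T₂: V = 213.68 × 175/1838 = 20.345 V.
Secondary of T₃: V = 20.345 × 641/1664 = 7.8371 V.
I_load = 7.8371/0.0412 = 190.22 A, so P_out = 7.8371 × 190.22 = 1490.8 W.
All ideal ⇒ P_in = P_out, so I_supply = 1490.8/400 = 3.73 A.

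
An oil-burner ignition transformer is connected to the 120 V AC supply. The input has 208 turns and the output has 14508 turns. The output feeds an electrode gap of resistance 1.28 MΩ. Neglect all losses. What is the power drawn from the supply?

P ≈ 54.7 W

V_out = V_in × N_out/N_in = 120 × 14508/208 = 8370.0 V.
I_out = V_out/R = 8370.0/(1.28×10^6) = 0.0065391 A.
I_in = I_out × N_out/N_in = 0.0065391 × 14508/208 = 0.45610 A.
P = V_in I_in = 120 × 0.45610 = 54.7 W.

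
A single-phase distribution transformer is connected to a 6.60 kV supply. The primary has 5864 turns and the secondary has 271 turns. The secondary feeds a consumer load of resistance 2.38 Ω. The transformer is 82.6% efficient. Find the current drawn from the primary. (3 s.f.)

V_s = 6600 × 271/5864 = 305.01 V.
I_s = V_s/R = 305.01/2.38 = 128.16 A.
P_out = V_s I_s = 305.01 × 128.16 = 39090 W.
P_in = P_out/η = 39090/0.826 = 47324 W.
I_p = P_in/V_p = 47324/6600 = 7.17 A.

I_p ≈ 7.17 A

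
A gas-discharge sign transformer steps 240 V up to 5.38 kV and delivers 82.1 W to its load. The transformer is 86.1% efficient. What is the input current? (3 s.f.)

P_in = P_out/η = 82.1/0.861 = 95.354 W.
I_in = P_in/V_in = 95.354/240 = 0.397 A.

I_in ≈ 0.397 A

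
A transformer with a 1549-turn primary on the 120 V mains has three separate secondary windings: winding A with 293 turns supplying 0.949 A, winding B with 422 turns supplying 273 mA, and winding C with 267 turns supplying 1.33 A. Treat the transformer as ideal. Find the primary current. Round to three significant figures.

I_p ≈ 0.483 A

V_A = 120 × 293/1549 = 22.699 V; V_B = 120 × 422/1549 = 32.692 V; V_C = 120 × 267/1549 = 20.684 V.
P_out = V_A I_A + V_B I_B + V_C I_C = 22.699×0.949 + 32.692×0.273 + 20.684×1.33 = 21.541 + 8.9249 + 27.510 = 57.976 W.
Ideal ⇒ P_in = P_out, so I_p = P_out/V_p = 57.976/120 = 0.483 A.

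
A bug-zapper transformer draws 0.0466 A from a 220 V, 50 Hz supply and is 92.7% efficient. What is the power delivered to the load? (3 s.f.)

P_in = V_in I_in = 220 × 0.0466 = 10.252 W.
P_out = η P_in = 0.927 × 10.252 = 9.50 W.

P_out ≈ 9.50 W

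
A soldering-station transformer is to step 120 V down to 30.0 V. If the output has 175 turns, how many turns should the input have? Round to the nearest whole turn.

N_in = 700 turns

N_in/N_out = V_in/V_out, so N_in = 175 × 120/30.0 = 700.0 ≈ 700 turns.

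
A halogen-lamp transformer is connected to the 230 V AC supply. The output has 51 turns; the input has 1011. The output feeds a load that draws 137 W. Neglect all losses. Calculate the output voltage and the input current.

V_out ≈ 11.6 V, I_in ≈ 0.596 A

V_out = V_in × N_out/N_in = 230 × 51/1011 = 11.602 V.
I_out = P/V_out = 137/11.602 = 11.808 A.
I_in = I_out × N_out/N_in = 11.808 × 51/1011 = 0.596 A.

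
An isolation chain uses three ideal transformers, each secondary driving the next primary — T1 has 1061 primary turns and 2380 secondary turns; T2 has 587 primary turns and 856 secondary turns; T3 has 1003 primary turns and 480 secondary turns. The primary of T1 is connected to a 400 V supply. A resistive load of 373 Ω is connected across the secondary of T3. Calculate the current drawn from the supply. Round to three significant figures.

Secondary of T1: V = 400.00 × 2380/1061 = 897.27 V.
Secondary of T2: V = 897.27 × 856/587 = 1308.5 V.
Secondary of T3: V = 1308.5 × 480/1003 = 626.18 V.
I_load = 626.18/373 = 1.6788 A, so P_out = 626.18 × 1.6788 = 1051.2 W.
All ideal ⇒ P_in = P_out, so I_supply = 1051.2/400 = 2.63 A.

I_supply ≈ 2.63 A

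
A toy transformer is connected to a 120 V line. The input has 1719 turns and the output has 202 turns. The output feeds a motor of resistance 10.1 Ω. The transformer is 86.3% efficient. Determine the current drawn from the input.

I_in ≈ 0.190 A

V_out = 120 × 202/1719 = 14.101 V.
I_out = V_out/R = 14.101/10.1 = 1.3962 A.
P_out = V_out I_out = 14.101 × 1.3962 = 19.688 W.
P_in = P_out/η = 19.688/0.863 = 22.813 W.
I_in = P_in/V_in = 22.813/120 = 0.190 A.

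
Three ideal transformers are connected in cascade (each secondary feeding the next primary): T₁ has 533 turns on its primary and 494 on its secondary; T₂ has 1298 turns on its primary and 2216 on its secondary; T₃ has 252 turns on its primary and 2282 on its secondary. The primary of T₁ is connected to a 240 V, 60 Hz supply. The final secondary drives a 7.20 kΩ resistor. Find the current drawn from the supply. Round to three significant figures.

Secondary of T₁: V = 240.00 × 494/533 = 222.44 V.
Secondary of T₂: V = 222.44 × 2216/1298 = 379.76 V.
Secondary of T₃: V = 379.76 × 2282/252 = 3438.9 V.
I_load = 3438.9/7200 = 0.47763 A, so P_out = 3438.9 × 0.47763 = 1642.5 W.
All ideal ⇒ P_in = P_out, so I_supply = 1642.5/240 = 6.84 A.

I_supply ≈ 6.84 A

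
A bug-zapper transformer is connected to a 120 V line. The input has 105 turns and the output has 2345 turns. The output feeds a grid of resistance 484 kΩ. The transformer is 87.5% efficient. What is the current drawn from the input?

I_in ≈ 0.141 A

V_out = 120 × 2345/105 = 2680.0 V.
I_out = V_out/R = 2680.0/484000 = 0.0055372 A.
P_out = V_out I_out = 2680.0 × 0.0055372 = 14.840 W.
P_in = P_out/η = 14.840/0.875 = 16.960 W.
I_in = P_in/V_in = 16.960/120 = 0.141 A.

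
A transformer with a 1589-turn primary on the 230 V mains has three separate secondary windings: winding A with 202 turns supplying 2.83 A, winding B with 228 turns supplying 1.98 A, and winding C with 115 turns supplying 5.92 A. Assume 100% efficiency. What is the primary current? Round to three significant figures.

V_A = 230 × 202/1589 = 29.239 V; V_B = 230 × 228/1589 = 33.002 V; V_C = 230 × 115/1589 = 16.646 V.
P_out = V_A I_A + V_B I_B + V_C I_C = 29.239×2.83 + 33.002×1.98 + 16.646×5.92 = 82.745 + 65.344 + 98.542 = 246.63 W.
Ideal ⇒ P_in = P_out, so I_p = P_out/V_p = 246.63/230 = 1.07 A.

I_p ≈ 1.07 A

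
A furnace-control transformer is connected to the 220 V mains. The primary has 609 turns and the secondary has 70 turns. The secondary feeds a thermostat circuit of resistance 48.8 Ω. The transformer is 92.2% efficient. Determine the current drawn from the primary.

I_p ≈ 0.0646 A

V_s = 220 × 70/609 = 25.287 V.
I_s = V_s/R = 25.287/48.8 = 0.51818 A.
P_out = V_s I_s = 25.287 × 0.51818 = 13.103 W.
P_in = P_out/η = 13.103/0.922 = 14.212 W.
I_p = P_in/V_p = 14.212/220 = 0.0646 A.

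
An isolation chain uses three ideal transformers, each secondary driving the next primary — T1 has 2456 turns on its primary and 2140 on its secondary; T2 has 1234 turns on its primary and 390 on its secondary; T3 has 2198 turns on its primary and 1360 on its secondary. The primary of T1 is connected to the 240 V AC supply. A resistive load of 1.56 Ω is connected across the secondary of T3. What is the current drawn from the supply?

I_supply ≈ 4.47 A

Secondary of T1: V = 240.00 × 2140/2456 = 209.12 V.
Secondary of T2: V = 209.12 × 390/1234 = 66.092 V.
Secondary of T3: V = 66.092 × 1360/2198 = 40.894 V.
I_load = 40.894/1.56 = 26.214 A, so P_out = 40.894 × 26.214 = 1072.0 W.
All ideal ⇒ P_in = P_out, so I_supply = 1072.0/240 = 4.47 A.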